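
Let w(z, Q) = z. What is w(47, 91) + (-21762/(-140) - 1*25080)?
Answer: -1741429/70 ≈ -24878.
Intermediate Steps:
w(47, 91) + (-21762/(-140) - 1*25080) = 47 + (-21762/(-140) - 1*25080) = 47 + (-21762*(-1/140) - 25080) = 47 + (10881/70 - 25080) = 47 - 1744719/70 = -1741429/70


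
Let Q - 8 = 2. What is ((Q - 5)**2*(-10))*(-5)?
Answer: 1250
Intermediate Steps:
Q = 10 (Q = 8 + 2 = 10)
((Q - 5)**2*(-10))*(-5) = ((10 - 5)**2*(-10))*(-5) = (5**2*(-10))*(-5) = (25*(-10))*(-5) = -250*(-5) = 1250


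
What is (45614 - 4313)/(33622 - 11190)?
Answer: 41301/22432 ≈ 1.8412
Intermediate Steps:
(45614 - 4313)/(33622 - 11190) = 41301/22432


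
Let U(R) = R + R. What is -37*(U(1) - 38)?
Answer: 1332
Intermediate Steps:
U(R) = 2*R
-37*(U(1) - 38) = -37*(2*1 - 38) = -37*(2 - 38) = -37*(-36) = 1332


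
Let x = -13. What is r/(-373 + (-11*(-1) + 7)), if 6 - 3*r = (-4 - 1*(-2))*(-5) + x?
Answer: -3/355 ≈ -0.0084507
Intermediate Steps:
r = 3 (r = 2 - ((-4 - 1*(-2))*(-5) - 13)/3 = 2 - ((-4 + 2)*(-5) - 13)/3 = 2 - (-2*(-5) - 13)/3 = 2 - (10 - 13)/3 = 2 - ⅓*(-3) = 2 + 1 = 3)
r/(-373 + (-11*(-1) + 7)) = 3/(-373 + (-11*(-1) + 7)) = 3/(-373 + (11 + 7)) = 3/(-373 + 18) = 3/(-355) = 3*(-1/355) = -3/355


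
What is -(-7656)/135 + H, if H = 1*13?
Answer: 3137/45 ≈ 69.711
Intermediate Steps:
H = 13
-(-7656)/135 + H = -(-7656)/135 + 13 = -132*(-58/135) + 13 = 2552/45 + 13 = 3137/45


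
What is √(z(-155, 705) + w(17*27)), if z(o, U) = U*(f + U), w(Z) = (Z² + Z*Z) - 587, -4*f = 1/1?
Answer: √3670495/2 ≈ 957.93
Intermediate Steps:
f = -¼ (f = -1/(4*1) = -1/4 = -¼*1 = -¼ ≈ -0.25000)
w(Z) = -587 + 2*Z² (w(Z) = (Z² + Z²) - 587 = 2*Z² - 587 = -587 + 2*Z²)
z(o, U) = U*(-¼ + U)
√(z(-155, 705) + w(17*27)) = √(705*(-¼ + 705) + (-587 + 2*(17*27)²)) = √(705*(2819/4) + (-587 + 2*459²)) = √(1987395/4 + (-587 + 2*210681)) = √(1987395/4 + (-587 + 421362)) = √(1987395/4 + 420775) = √(3670495/4) = √3670495/2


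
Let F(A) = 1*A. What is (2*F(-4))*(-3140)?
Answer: 25120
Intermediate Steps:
F(A) = A
(2*F(-4))*(-3140) = (2*(-4))*(-3140) = -8*(-3140) = 25120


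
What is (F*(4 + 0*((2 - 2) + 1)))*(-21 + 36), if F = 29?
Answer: 1740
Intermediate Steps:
(F*(4 + 0*((2 - 2) + 1)))*(-21 + 36) = (29*(4 + 0*((2 - 2) + 1)))*(-21 + 36) = (29*(4 + 0*(0 + 1)))*15 = (29*(4 + 0*1))*15 = (29*(4 + 0))*15 = (29*4)*15 = 116*15 = 1740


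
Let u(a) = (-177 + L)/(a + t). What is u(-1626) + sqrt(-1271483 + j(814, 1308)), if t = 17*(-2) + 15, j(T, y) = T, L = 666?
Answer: -489/1645 + I*sqrt(1270669) ≈ -0.29726 + 1127.2*I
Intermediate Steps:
t = -19 (t = -34 + 15 = -19)
u(a) = 489/(-19 + a) (u(a) = (-177 + 666)/(a - 19) = 489/(-19 + a))
u(-1626) + sqrt(-1271483 + j(814, 1308)) = 489/(-19 - 1626) + sqrt(-1271483 + 814) = 489/(-1645) + sqrt(-1270669) = 489*(-1/1645) + I*sqrt(1270669) = -489/1645 + I*sqrt(1270669)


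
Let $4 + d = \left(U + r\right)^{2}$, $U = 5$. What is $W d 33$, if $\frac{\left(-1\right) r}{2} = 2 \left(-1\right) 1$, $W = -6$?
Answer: $-15246$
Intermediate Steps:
$r = 4$ ($r = - 2 \cdot 2 \left(-1\right) 1 = - 2 \left(\left(-2\right) 1\right) = \left(-2\right) \left(-2\right) = 4$)
$d = 77$ ($d = -4 + \left(5 + 4\right)^{2} = -4 + 9^{2} = -4 + 81 = 77$)
$W d 33 = \left(-6\right) 77 \cdot 33 = \left(-462\right) 33 = -15246$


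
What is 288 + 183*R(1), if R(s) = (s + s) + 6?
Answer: 1752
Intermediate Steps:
R(s) = 6 + 2*s (R(s) = 2*s + 6 = 6 + 2*s)
288 + 183*R(1) = 288 + 183*(6 + 2*1) = 288 + 183*(6 + 2) = 288 + 183*8 = 288 + 1464 = 1752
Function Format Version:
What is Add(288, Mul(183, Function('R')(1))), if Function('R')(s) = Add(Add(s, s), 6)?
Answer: 1752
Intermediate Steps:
Function('R')(s) = Add(6, Mul(2, s)) (Function('R')(s) = Add(Mul(2, s), 6) = Add(6, Mul(2, s)))
Add(288, Mul(183, Function('R')(1))) = Add(288, Mul(183, Add(6, Mul(2, 1)))) = Add(288, Mul(183, Add(6, 2))) = Add(288, Mul(183, 8)) = Add(288, 1464) = 1752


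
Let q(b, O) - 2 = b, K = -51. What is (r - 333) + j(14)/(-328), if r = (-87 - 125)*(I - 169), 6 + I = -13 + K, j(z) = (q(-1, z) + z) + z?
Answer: 16509851/328 ≈ 50335.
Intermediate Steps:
q(b, O) = 2 + b
j(z) = 1 + 2*z (j(z) = ((2 - 1) + z) + z = (1 + z) + z = 1 + 2*z)
I = -70 (I = -6 + (-13 - 51) = -6 - 64 = -70)
r = 50668 (r = (-87 - 125)*(-70 - 169) = -212*(-239) = 50668)
(r - 333) + j(14)/(-328) = (50668 - 333) + (1 + 2*14)/(-328) = 50335 + (1 + 28)*(-1/328) = 50335 + 29*(-1/328) = 50335 - 29/328 = 16509851/328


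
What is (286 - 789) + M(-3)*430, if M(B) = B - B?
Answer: -503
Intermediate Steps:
M(B) = 0
(286 - 789) + M(-3)*430 = (286 - 789) + 0*430 = -503 + 0 = -503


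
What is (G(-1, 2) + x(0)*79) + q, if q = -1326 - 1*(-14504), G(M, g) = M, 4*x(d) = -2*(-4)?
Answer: 13335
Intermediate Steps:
x(d) = 2 (x(d) = (-2*(-4))/4 = (¼)*8 = 2)
q = 13178 (q = -1326 + 14504 = 13178)
(G(-1, 2) + x(0)*79) + q = (-1 + 2*79) + 13178 = (-1 + 158) + 13178 = 157 + 13178 = 13335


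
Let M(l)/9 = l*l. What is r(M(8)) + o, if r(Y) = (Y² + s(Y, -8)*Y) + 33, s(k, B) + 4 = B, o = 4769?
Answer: 329666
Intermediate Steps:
s(k, B) = -4 + B
M(l) = 9*l² (M(l) = 9*(l*l) = 9*l²)
r(Y) = 33 + Y² - 12*Y (r(Y) = (Y² + (-4 - 8)*Y) + 33 = (Y² - 12*Y) + 33 = 33 + Y² - 12*Y)
r(M(8)) + o = (33 + (9*8²)² - 108*8²) + 4769 = (33 + (9*64)² - 108*64) + 4769 = (33 + 576² - 12*576) + 4769 = (33 + 331776 - 6912) + 4769 = 324897 + 4769 = 329666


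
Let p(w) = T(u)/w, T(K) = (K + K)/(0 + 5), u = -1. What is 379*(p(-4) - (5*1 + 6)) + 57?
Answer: -40741/10 ≈ -4074.1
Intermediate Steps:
T(K) = 2*K/5 (T(K) = (2*K)/5 = (2*K)*(1/5) = 2*K/5)
p(w) = -2/(5*w) (p(w) = ((2/5)*(-1))/w = -2/(5*w))
379*(p(-4) - (5*1 + 6)) + 57 = 379*(-2/5/(-4) - (5*1 + 6)) + 57 = 379*(-2/5*(-1/4) - (5 + 6)) + 57 = 379*(1/10 - 1*11) + 57 = 379*(1/10 - 11) + 57 = 379*(-109/10) + 57 = -41311/10 + 57 = -40741/10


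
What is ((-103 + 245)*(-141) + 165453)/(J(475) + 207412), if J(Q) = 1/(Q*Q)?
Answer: 32812869375/46797332501 ≈ 0.70117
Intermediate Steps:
J(Q) = Q⁻² (J(Q) = 1/(Q²) = Q⁻²)
((-103 + 245)*(-141) + 165453)/(J(475) + 207412) = ((-103 + 245)*(-141) + 165453)/(475⁻² + 207412) = (142*(-141) + 165453)/(1/225625 + 207412) = (-20022 + 165453)/(46797332501/225625) = 145431*(225625/46797332501) = 32812869375/46797332501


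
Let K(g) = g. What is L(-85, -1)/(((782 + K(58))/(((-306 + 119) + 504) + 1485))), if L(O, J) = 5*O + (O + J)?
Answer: -65773/60 ≈ -1096.2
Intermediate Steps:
L(O, J) = J + 6*O (L(O, J) = 5*O + (J + O) = J + 6*O)
L(-85, -1)/(((782 + K(58))/(((-306 + 119) + 504) + 1485))) = (-1 + 6*(-85))/(((782 + 58)/(((-306 + 119) + 504) + 1485))) = (-1 - 510)/((840/((-187 + 504) + 1485))) = -511/(840/(317 + 1485)) = -511/(840/1802) = -511/(840*(1/1802)) = -511/420/901 = -511*901/420 = -65773/60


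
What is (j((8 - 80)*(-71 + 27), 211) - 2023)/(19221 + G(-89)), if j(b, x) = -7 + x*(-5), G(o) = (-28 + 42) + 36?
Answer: -3085/19271 ≈ -0.16009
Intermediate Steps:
G(o) = 50 (G(o) = 14 + 36 = 50)
j(b, x) = -7 - 5*x
(j((8 - 80)*(-71 + 27), 211) - 2023)/(19221 + G(-89)) = ((-7 - 5*211) - 2023)/(19221 + 50) = ((-7 - 1055) - 2023)/19271 = (-1062 - 2023)*(1/19271) = -3085*1/19271 = -3085/19271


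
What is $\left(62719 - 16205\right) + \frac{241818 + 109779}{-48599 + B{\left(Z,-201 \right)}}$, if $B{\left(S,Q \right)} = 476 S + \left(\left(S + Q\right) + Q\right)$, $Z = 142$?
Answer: $\frac{871698359}{18733} \approx 46533.0$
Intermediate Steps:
$B{\left(S,Q \right)} = 2 Q + 477 S$ ($B{\left(S,Q \right)} = 476 S + \left(\left(Q + S\right) + Q\right) = 476 S + \left(S + 2 Q\right) = 2 Q + 477 S$)
$\left(62719 - 16205\right) + \frac{241818 + 109779}{-48599 + B{\left(Z,-201 \right)}} = \left(62719 - 16205\right) + \frac{241818 + 109779}{-48599 + \left(2 \left(-201\right) + 477 \cdot 142\right)} = 46514 + \frac{351597}{-48599 + \left(-402 + 67734\right)} = 46514 + \frac{351597}{-48599 + 67332} = 46514 + \frac{351597}{18733} = \frac{871698359}{18733}$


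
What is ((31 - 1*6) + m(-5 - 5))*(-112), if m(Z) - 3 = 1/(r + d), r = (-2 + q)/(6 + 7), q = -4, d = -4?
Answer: -90216/29 ≈ -3110.9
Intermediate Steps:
r = -6/13 (r = (-2 - 4)/(6 + 7) = -6/13 ≈ -0.46154)
m(Z) = 161/58 (m(Z) = 3 + 1/(-6/13 - 4) = 3 + 1/(-58/13) = 3 - 13/58 = 161/58)
((31 - 1*6) + m(-5 - 5))*(-112) = ((31 - 1*6) + 161/58)*(-112) = ((31 - 6) + 161/58)*(-112) = (25 + 161/58)*(-112) = (1611/58)*(-112) = -90216/29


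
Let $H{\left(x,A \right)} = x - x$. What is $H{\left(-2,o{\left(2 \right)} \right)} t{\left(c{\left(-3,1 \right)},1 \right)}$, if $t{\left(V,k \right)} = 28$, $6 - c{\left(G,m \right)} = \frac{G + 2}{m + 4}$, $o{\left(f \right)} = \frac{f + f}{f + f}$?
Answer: $0$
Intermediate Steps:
$o{\left(f \right)} = 1$ ($o{\left(f \right)} = \frac{2 f}{2 f} = 2 f \frac{1}{2 f} = 1$)
$c{\left(G,m \right)} = 6 - \frac{2 + G}{4 + m}$ ($c{\left(G,m \right)} = 6 - \frac{G + 2}{m + 4} = 6 - \frac{2 + G}{4 + m}$)
$H{\left(x,A \right)} = 0$
$H{\left(-2,o{\left(2 \right)} \right)} t{\left(c{\left(-3,1 \right)},1 \right)} = 0 \cdot 28 = 0$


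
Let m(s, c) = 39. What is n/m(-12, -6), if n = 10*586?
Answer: 5860/39 ≈ 150.26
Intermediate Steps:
n = 5860
n/m(-12, -6) = 5860/39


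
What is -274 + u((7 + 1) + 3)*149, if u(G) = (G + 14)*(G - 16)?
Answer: -18899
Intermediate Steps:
u(G) = (-16 + G)*(14 + G) (u(G) = (14 + G)*(-16 + G) = (-16 + G)*(14 + G))
-274 + u((7 + 1) + 3)*149 = -274 + (-224 + ((7 + 1) + 3)**2 - 2*((7 + 1) + 3))*149 = -274 + (-224 + (8 + 3)**2 - 2*(8 + 3))*149 = -274 + (-224 + 11**2 - 2*11)*149 = -274 + (-224 + 121 - 22)*149 = -274 - 125*149 = -274 - 18625 = -18899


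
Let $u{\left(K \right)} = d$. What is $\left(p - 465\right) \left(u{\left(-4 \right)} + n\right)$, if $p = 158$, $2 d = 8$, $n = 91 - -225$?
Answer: $-98240$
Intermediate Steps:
$n = 316$ ($n = 91 + 225 = 316$)
$d = 4$ ($d = \frac{1}{2} \cdot 8 = 4$)
$u{\left(K \right)} = 4$
$\left(p - 465\right) \left(u{\left(-4 \right)} + n\right) = \left(158 - 465\right) \left(4 + 316\right) = \left(-307\right) 320 = -98240$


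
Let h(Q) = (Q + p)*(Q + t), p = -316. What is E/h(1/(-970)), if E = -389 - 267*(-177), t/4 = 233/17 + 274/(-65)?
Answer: -9746096243000/2494373183011 ≈ -3.9072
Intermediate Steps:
t = 41948/1105 (t = 4*(233/17 + 274/(-65)) = 4*(233*(1/17) + 274*(-1/65)) = 4*(233/17 - 274/65) = 4*(10487/1105) = 41948/1105 ≈ 37.962)
h(Q) = (-316 + Q)*(41948/1105 + Q) (h(Q) = (Q - 316)*(Q + 41948/1105) = (-316 + Q)*(41948/1105 + Q))
E = 46870 (E = -389 + 47259 = 46870)
E/h(1/(-970)) = 46870/(-13255568/1105 + (1/(-970))² - 307232/1105/(-970)) = 46870/(-13255568/1105 + (-1/970)² - 307232/1105*(-1/970)) = 46870/(-13255568/1105 + 1/940900 + 153616/535925) = 46870/(-2494373183011/207938900) = 46870*(-207938900/2494373183011) = -9746096243000/2494373183011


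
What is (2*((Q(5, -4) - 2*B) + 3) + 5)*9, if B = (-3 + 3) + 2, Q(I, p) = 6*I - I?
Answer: 477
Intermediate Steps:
Q(I, p) = 5*I
B = 2 (B = 0 + 2 = 2)
(2*((Q(5, -4) - 2*B) + 3) + 5)*9 = (2*((5*5 - 2*2) + 3) + 5)*9 = (2*((25 - 4) + 3) + 5)*9 = (2*(21 + 3) + 5)*9 = (2*24 + 5)*9 = (48 + 5)*9 = 53*9 = 477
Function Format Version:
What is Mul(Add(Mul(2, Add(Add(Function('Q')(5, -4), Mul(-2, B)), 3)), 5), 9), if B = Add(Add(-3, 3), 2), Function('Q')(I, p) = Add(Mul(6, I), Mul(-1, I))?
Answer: 477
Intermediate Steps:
Function('Q')(I, p) = Mul(5, I)
B = 2 (B = Add(0, 2) = 2)
Mul(Add(Mul(2, Add(Add(Function('Q')(5, -4), Mul(-2, B)), 3)), 5), 9) = Mul(Add(Mul(2, Add(Add(Mul(5, 5), Mul(-2, 2)), 3)), 5), 9) = Mul(Add(Mul(2, Add(Add(25, -4), 3)), 5), 9) = Mul(Add(Mul(2, Add(21, 3)), 5), 9) = Mul(Add(Mul(2, 24), 5), 9) = Mul(Add(48, 5), 9) = Mul(53, 9) = 477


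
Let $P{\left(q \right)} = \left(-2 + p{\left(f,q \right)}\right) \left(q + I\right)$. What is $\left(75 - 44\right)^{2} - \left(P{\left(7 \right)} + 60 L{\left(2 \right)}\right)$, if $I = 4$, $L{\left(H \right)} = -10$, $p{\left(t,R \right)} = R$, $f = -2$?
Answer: $1506$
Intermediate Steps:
$P{\left(q \right)} = \left(-2 + q\right) \left(4 + q\right)$ ($P{\left(q \right)} = \left(-2 + q\right) \left(q + 4\right) = \left(-2 + q\right) \left(4 + q\right)$)
$\left(75 - 44\right)^{2} - \left(P{\left(7 \right)} + 60 L{\left(2 \right)}\right) = \left(75 - 44\right)^{2} - \left(\left(-8 + 7^{2} + 2 \cdot 7\right) + 60 \left(-10\right)\right) = 31^{2} - \left(\left(-8 + 49 + 14\right) - 600\right) = 961 - \left(55 - 600\right) = 961 - -545 = 961 + 545 = 1506$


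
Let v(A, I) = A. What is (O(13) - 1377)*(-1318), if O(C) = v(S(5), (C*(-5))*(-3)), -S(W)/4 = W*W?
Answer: 1946686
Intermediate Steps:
S(W) = -4*W**2 (S(W) = -4*W*W = -4*W**2)
O(C) = -100 (O(C) = -4*5**2 = -4*25 = -100)
(O(13) - 1377)*(-1318) = (-100 - 1377)*(-1318) = -1477*(-1318) = 1946686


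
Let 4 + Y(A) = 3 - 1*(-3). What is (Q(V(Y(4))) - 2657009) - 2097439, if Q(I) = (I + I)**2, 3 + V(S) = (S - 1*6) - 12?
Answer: -4753004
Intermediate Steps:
Y(A) = 2 (Y(A) = -4 + (3 - 1*(-3)) = -4 + (3 + 3) = -4 + 6 = 2)
V(S) = -21 + S (V(S) = -3 + ((S - 1*6) - 12) = -3 + ((S - 6) - 12) = -3 + ((-6 + S) - 12) = -3 + (-18 + S) = -21 + S)
Q(I) = 4*I**2 (Q(I) = (2*I)**2 = 4*I**2)
(Q(V(Y(4))) - 2657009) - 2097439 = (4*(-21 + 2)**2 - 2657009) - 2097439 = (4*(-19)**2 - 2657009) - 2097439 = (4*361 - 2657009) - 2097439 = (1444 - 2657009) - 2097439 = -2655565 - 2097439 = -4753004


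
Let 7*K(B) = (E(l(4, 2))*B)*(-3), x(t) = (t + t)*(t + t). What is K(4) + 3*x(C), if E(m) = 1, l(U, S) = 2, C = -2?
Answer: 324/7 ≈ 46.286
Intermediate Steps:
x(t) = 4*t² (x(t) = (2*t)*(2*t) = 4*t²)
K(B) = -3*B/7 (K(B) = ((1*B)*(-3))/7 = (B*(-3))/7 = (-3*B)/7 = -3*B/7)
K(4) + 3*x(C) = -3/7*4 + 3*(4*(-2)²) = -12/7 + 3*(4*4) = -12/7 + 3*16 = -12/7 + 48 = 324/7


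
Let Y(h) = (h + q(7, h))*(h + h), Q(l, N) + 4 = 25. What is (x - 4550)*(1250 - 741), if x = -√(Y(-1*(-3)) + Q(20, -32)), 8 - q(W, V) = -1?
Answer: -2315950 - 509*√93 ≈ -2.3209e+6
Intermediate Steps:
q(W, V) = 9 (q(W, V) = 8 - 1*(-1) = 8 + 1 = 9)
Q(l, N) = 21 (Q(l, N) = -4 + 25 = 21)
Y(h) = 2*h*(9 + h) (Y(h) = (h + 9)*(h + h) = (9 + h)*(2*h) = 2*h*(9 + h))
x = -√93 (x = -√(2*(-1*(-3))*(9 - 1*(-3)) + 21) = -√(2*3*(9 + 3) + 21) = -√(2*3*12 + 21) = -√(72 + 21) = -√93 ≈ -9.6436)
(x - 4550)*(1250 - 741) = (-√93 - 4550)*(1250 - 741) = (-4550 - √93)*509 = -2315950 - 509*√93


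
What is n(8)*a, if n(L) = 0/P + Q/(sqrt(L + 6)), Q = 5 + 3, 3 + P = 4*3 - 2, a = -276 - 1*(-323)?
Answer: 188*sqrt(14)/7 ≈ 100.49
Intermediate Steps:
a = 47 (a = -276 + 323 = 47)
P = 7 (P = -3 + (4*3 - 2) = -3 + (12 - 2) = -3 + 10 = 7)
Q = 8
n(L) = 8/sqrt(6 + L) (n(L) = 0/7 + 8/(sqrt(L + 6)) = 0*(1/7) + 8/(sqrt(6 + L)) = 0 + 8/sqrt(6 + L) = 8/sqrt(6 + L))
n(8)*a = (8/sqrt(6 + 8))*47 = (8/sqrt(14))*47 = (8*(sqrt(14)/14))*47 = (4*sqrt(14)/7)*47 = 188*sqrt(14)/7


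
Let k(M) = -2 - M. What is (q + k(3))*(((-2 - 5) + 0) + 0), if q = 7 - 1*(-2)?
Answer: -28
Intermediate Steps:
q = 9 (q = 7 + 2 = 9)
(q + k(3))*(((-2 - 5) + 0) + 0) = (9 + (-2 - 1*3))*(((-2 - 5) + 0) + 0) = (9 + (-2 - 3))*((-7 + 0) + 0) = (9 - 5)*(-7 + 0) = 4*(-7) = -28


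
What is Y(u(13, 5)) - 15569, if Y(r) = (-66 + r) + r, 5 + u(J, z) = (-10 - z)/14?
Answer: -109530/7 ≈ -15647.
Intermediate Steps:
u(J, z) = -40/7 - z/14 (u(J, z) = -5 + (-10 - z)/14 = -5 + (-10 - z)*(1/14) = -5 + (-5/7 - z/14) = -40/7 - z/14)
Y(r) = -66 + 2*r
Y(u(13, 5)) - 15569 = (-66 + 2*(-40/7 - 1/14*5)) - 15569 = (-66 + 2*(-40/7 - 5/14)) - 15569 = (-66 + 2*(-85/14)) - 15569 = (-66 - 85/7) - 15569 = -547/7 - 15569 = -109530/7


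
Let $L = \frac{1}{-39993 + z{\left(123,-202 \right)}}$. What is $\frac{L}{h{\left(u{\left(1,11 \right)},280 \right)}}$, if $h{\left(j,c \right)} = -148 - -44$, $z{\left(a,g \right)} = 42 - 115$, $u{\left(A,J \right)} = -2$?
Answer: $\frac{1}{4166864} \approx 2.3999 \cdot 10^{-7}$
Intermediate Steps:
$z{\left(a,g \right)} = -73$
$h{\left(j,c \right)} = -104$ ($h{\left(j,c \right)} = -148 + 44 = -104$)
$L = - \frac{1}{40066}$ ($L = \frac{1}{-39993 - 73} = \frac{1}{-40066} = - \frac{1}{40066} \approx -2.4959 \cdot 10^{-5}$)
$\frac{L}{h{\left(u{\left(1,11 \right)},280 \right)}} = - \frac{1}{40066 \left(-104\right)} = \left(- \frac{1}{40066}\right) \left(- \frac{1}{104}\right) = \frac{1}{4166864}$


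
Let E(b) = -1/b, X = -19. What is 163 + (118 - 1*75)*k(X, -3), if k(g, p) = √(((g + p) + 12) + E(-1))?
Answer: 163 + 129*I ≈ 163.0 + 129.0*I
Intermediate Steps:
k(g, p) = √(13 + g + p) (k(g, p) = √(((g + p) + 12) - 1/(-1)) = √((12 + g + p) - 1*(-1)) = √((12 + g + p) + 1) = √(13 + g + p))
163 + (118 - 1*75)*k(X, -3) = 163 + (118 - 1*75)*√(13 - 19 - 3) = 163 + (118 - 75)*√(-9) = 163 + 43*(3*I) = 163 + 129*I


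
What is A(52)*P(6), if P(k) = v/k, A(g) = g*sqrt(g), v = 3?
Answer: 52*sqrt(13) ≈ 187.49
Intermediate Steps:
A(g) = g**(3/2)
P(k) = 3/k
A(52)*P(6) = 52**(3/2)*(3/6) = (104*sqrt(13))*(3*(1/6)) = (104*sqrt(13))*(1/2) = 52*sqrt(13)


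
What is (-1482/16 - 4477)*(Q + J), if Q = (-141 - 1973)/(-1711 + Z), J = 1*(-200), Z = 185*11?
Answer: 1223087549/1296 ≈ 9.4374e+5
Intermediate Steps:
Z = 2035
J = -200
Q = -1057/162 (Q = (-141 - 1973)/(-1711 + 2035) = -2114/324 = -2114*1/324 = -1057/162 ≈ -6.5247)
(-1482/16 - 4477)*(Q + J) = (-1482/16 - 4477)*(-1057/162 - 200) = (-1482/16 - 4477)*(-33457/162) = (-13*57/8 - 4477)*(-33457/162) = (-741/8 - 4477)*(-33457/162) = -36557/8*(-33457/162) = 1223087549/1296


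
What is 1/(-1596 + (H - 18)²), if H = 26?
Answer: -1/1532 ≈ -0.00065274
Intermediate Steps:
1/(-1596 + (H - 18)²) = 1/(-1596 + (26 - 18)²) = 1/(-1596 + 8²) = 1/(-1596 + 64) = 1/(-1532) = -1/1532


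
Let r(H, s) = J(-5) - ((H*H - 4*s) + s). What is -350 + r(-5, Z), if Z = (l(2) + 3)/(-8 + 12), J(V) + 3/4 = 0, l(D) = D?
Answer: -372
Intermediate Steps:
J(V) = -¾ (J(V) = -¾ + 0 = -¾)
Z = 5/4 (Z = (2 + 3)/(-8 + 12) = 5/4 ≈ 1.2500)
r(H, s) = -¾ - H² + 3*s (r(H, s) = -¾ - ((H*H - 4*s) + s) = -¾ - ((H² - 4*s) + s) = -¾ - (H² - 3*s) = -¾ + (-H² + 3*s) = -¾ - H² + 3*s)
-350 + r(-5, Z) = -350 + (-¾ - 1*(-5)² + 3*(5/4)) = -350 + (-¾ - 1*25 + 15/4) = -350 + (-¾ - 25 + 15/4) = -350 - 22 = -372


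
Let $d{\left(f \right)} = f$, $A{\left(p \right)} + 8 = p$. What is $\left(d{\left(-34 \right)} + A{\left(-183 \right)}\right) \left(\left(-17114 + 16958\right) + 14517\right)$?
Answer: $-3231225$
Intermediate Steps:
$A{\left(p \right)} = -8 + p$
$\left(d{\left(-34 \right)} + A{\left(-183 \right)}\right) \left(\left(-17114 + 16958\right) + 14517\right) = \left(-34 - 191\right) \left(\left(-17114 + 16958\right) + 14517\right) = \left(-34 - 191\right) \left(-156 + 14517\right) = \left(-225\right) 14361 = -3231225$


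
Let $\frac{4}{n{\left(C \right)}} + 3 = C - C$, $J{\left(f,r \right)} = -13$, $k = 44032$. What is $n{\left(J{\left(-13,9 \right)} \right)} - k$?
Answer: $- \frac{132100}{3} \approx -44033.0$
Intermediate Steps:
$n{\left(C \right)} = - \frac{4}{3}$ ($n{\left(C \right)} = \frac{4}{-3 + \left(C - C\right)} = \frac{4}{-3 + 0} = \frac{4}{-3} = 4 \left(- \frac{1}{3}\right) = - \frac{4}{3}$)
$n{\left(J{\left(-13,9 \right)} \right)} - k = - \frac{4}{3} - 44032 = - \frac{132100}{3}$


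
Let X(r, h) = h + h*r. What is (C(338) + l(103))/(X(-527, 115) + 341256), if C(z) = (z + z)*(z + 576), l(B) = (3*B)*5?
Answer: 619409/280766 ≈ 2.2061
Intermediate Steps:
l(B) = 15*B
C(z) = 2*z*(576 + z) (C(z) = (2*z)*(576 + z) = 2*z*(576 + z))
(C(338) + l(103))/(X(-527, 115) + 341256) = (2*338*(576 + 338) + 15*103)/(115*(1 - 527) + 341256) = (2*338*914 + 1545)/(115*(-526) + 341256) = (617864 + 1545)/(-60490 + 341256) = 619409/280766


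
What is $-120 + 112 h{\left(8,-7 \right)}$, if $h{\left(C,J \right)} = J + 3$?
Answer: $-568$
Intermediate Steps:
$h{\left(C,J \right)} = 3 + J$
$-120 + 112 h{\left(8,-7 \right)} = -120 + 112 \left(3 - 7\right) = -120 + 112 \left(-4\right) = -120 - 448 = -568$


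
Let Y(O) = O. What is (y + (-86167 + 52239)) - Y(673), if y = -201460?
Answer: -236061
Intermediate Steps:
(y + (-86167 + 52239)) - Y(673) = (-201460 + (-86167 + 52239)) - 1*673 = (-201460 - 33928) - 673 = -235388 - 673 = -236061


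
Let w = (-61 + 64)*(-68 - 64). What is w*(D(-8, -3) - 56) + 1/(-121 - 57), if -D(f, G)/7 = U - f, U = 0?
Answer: 7894655/178 ≈ 44352.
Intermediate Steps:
D(f, G) = 7*f (D(f, G) = -7*(0 - f) = -(-7)*f = 7*f)
w = -396 (w = 3*(-132) = -396)
w*(D(-8, -3) - 56) + 1/(-121 - 57) = -396*(7*(-8) - 56) + 1/(-121 - 57) = -396*(-56 - 56) + 1/(-178) = -396*(-112) - 1/178 = 44352 - 1/178 = 7894655/178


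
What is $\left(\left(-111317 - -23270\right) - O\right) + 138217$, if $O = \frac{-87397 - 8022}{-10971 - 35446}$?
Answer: $\frac{2328645471}{46417} \approx 50168.0$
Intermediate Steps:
$O = \frac{95419}{46417}$ ($O = - \frac{95419}{-46417} = \left(-95419\right) \left(- \frac{1}{46417}\right) = \frac{95419}{46417} \approx 2.0557$)
$\left(\left(-111317 - -23270\right) - O\right) + 138217 = \left(\left(-111317 - -23270\right) - \frac{95419}{46417}\right) + 138217 = \left(\left(-111317 + 23270\right) - \frac{95419}{46417}\right) + 138217 = \left(-88047 - \frac{95419}{46417}\right) + 138217 = - \frac{4086973018}{46417} + 138217 = \frac{2328645471}{46417}$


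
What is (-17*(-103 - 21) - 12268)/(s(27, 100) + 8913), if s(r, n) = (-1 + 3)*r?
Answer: -10160/8967 ≈ -1.1330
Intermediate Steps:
s(r, n) = 2*r
(-17*(-103 - 21) - 12268)/(s(27, 100) + 8913) = (-17*(-103 - 21) - 12268)/(2*27 + 8913) = (-17*(-124) - 12268)/(54 + 8913) = (2108 - 12268)/8967 = -10160*1/8967 = -10160/8967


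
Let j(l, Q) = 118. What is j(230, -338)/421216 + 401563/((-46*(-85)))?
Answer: 42286305497/411738640 ≈ 102.70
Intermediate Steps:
j(230, -338)/421216 + 401563/((-46*(-85))) = 118/421216 + 401563/((-46*(-85))) = 118*(1/421216) + 401563/3910 = 59/210608 + 401563*(1/3910) = 59/210608 + 401563/3910 = 42286305497/411738640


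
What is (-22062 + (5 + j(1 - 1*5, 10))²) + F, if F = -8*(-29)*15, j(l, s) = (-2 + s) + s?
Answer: -18053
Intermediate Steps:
j(l, s) = -2 + 2*s
F = 3480 (F = 232*15 = 3480)
(-22062 + (5 + j(1 - 1*5, 10))²) + F = (-22062 + (5 + (-2 + 2*10))²) + 3480 = (-22062 + (5 + (-2 + 20))²) + 3480 = (-22062 + (5 + 18)²) + 3480 = (-22062 + 23²) + 3480 = (-22062 + 529) + 3480 = -21533 + 3480 = -18053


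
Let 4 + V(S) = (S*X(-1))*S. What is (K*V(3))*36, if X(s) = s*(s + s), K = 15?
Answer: 7560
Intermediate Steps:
X(s) = 2*s**2 (X(s) = s*(2*s) = 2*s**2)
V(S) = -4 + 2*S**2 (V(S) = -4 + (S*(2*(-1)**2))*S = -4 + (S*(2*1))*S = -4 + (S*2)*S = -4 + (2*S)*S = -4 + 2*S**2)
(K*V(3))*36 = (15*(-4 + 2*3**2))*36 = (15*(-4 + 2*9))*36 = (15*(-4 + 18))*36 = (15*14)*36 = 210*36 = 7560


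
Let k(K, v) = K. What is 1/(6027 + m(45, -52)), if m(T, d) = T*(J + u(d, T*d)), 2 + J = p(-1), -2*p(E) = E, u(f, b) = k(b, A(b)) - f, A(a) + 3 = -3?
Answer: -2/194001 ≈ -1.0309e-5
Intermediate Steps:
A(a) = -6 (A(a) = -3 - 3 = -6)
u(f, b) = b - f
p(E) = -E/2
J = -3/2 (J = -2 - ½*(-1) = -2 + ½ = -3/2 ≈ -1.5000)
m(T, d) = T*(-3/2 - d + T*d) (m(T, d) = T*(-3/2 + (T*d - d)) = T*(-3/2 + (-d + T*d)) = T*(-3/2 - d + T*d))
1/(6027 + m(45, -52)) = 1/(6027 + (½)*45*(-3 - 2*(-52) + 2*45*(-52))) = 1/(6027 + (½)*45*(-3 + 104 - 4680)) = 1/(6027 + (½)*45*(-4579)) = 1/(6027 - 206055/2) = 1/(-194001/2) = -2/194001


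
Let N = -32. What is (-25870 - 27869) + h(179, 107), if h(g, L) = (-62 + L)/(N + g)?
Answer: -2633196/49 ≈ -53739.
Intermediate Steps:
h(g, L) = (-62 + L)/(-32 + g)
(-25870 - 27869) + h(179, 107) = (-25870 - 27869) + (-62 + 107)/(-32 + 179) = -53739 + 45/147 = -53739 + (1/147)*45 = -53739 + 15/49 = -2633196/49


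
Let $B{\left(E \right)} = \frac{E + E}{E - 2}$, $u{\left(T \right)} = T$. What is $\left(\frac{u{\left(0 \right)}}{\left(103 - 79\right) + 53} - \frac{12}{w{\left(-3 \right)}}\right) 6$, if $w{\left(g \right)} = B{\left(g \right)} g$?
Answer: $20$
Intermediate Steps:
$B{\left(E \right)} = \frac{2 E}{-2 + E}$
$w{\left(g \right)} = \frac{2 g^{2}}{-2 + g}$ ($w{\left(g \right)} = \frac{2 g}{-2 + g} g = \frac{2 g^{2}}{-2 + g}$)
$\left(\frac{u{\left(0 \right)}}{\left(103 - 79\right) + 53} - \frac{12}{w{\left(-3 \right)}}\right) 6 = \left(\frac{0}{\left(103 - 79\right) + 53} - \frac{12}{2 \left(-3\right)^{2} \frac{1}{-2 - 3}}\right) 6 = \left(\frac{0}{24 + 53} - \frac{12}{2 \cdot 9 \frac{1}{-5}}\right) 6 = \left(\frac{0}{77} - \frac{12}{2 \cdot 9 \left(- \frac{1}{5}\right)}\right) 6 = \left(0 \cdot \frac{1}{77} - \frac{12}{- \frac{18}{5}}\right) 6 = \left(0 - - \frac{10}{3}\right) 6 = \left(0 + \frac{10}{3}\right) 6 = \frac{10}{3} \cdot 6 = 20$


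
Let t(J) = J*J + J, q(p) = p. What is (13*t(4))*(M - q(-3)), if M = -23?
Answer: -5200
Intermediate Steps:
t(J) = J + J**2 (t(J) = J**2 + J = J + J**2)
(13*t(4))*(M - q(-3)) = (13*(4*(1 + 4)))*(-23 - 1*(-3)) = (13*(4*5))*(-23 + 3) = (13*20)*(-20) = 260*(-20) = -5200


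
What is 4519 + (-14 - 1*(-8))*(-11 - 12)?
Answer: 4657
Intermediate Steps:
4519 + (-14 - 1*(-8))*(-11 - 12) = 4519 + (-14 + 8)*(-23) = 4519 - 6*(-23) = 4519 + 138 = 4657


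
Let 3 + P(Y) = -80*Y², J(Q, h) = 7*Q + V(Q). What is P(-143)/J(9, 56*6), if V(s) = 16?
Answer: -1635923/79 ≈ -20708.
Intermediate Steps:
J(Q, h) = 16 + 7*Q (J(Q, h) = 7*Q + 16 = 16 + 7*Q)
P(Y) = -3 - 80*Y²
P(-143)/J(9, 56*6) = (-3 - 80*(-143)²)/(16 + 7*9) = (-3 - 80*20449)/(16 + 63) = (-3 - 1635920)/79 = -1635923*1/79 = -1635923/79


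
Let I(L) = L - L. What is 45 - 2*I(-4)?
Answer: 45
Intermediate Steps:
I(L) = 0
45 - 2*I(-4) = 45 - 2*0 = 45 + 0 = 45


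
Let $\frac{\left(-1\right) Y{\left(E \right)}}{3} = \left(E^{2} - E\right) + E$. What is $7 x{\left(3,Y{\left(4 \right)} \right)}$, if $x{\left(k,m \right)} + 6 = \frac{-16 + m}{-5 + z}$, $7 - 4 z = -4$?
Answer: $\frac{1414}{9} \approx 157.11$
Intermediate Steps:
$z = \frac{11}{4}$ ($z = \frac{7}{4} - -1 = \frac{7}{4} + 1 = \frac{11}{4} \approx 2.75$)
$Y{\left(E \right)} = - 3 E^{2}$ ($Y{\left(E \right)} = - 3 \left(\left(E^{2} - E\right) + E\right) = - 3 E^{2}$)
$x{\left(k,m \right)} = \frac{10}{9} - \frac{4 m}{9}$ ($x{\left(k,m \right)} = -6 + \frac{-16 + m}{-5 + \frac{11}{4}} = -6 + \frac{-16 + m}{- \frac{9}{4}} = -6 + \left(-16 + m\right) \left(- \frac{4}{9}\right) = -6 - \left(- \frac{64}{9} + \frac{4 m}{9}\right) = \frac{10}{9} - \frac{4 m}{9}$)
$7 x{\left(3,Y{\left(4 \right)} \right)} = 7 \left(\frac{10}{9} - \frac{4 \left(- 3 \cdot 4^{2}\right)}{9}\right) = 7 \left(\frac{10}{9} - \frac{4 \left(\left(-3\right) 16\right)}{9}\right) = 7 \left(\frac{10}{9} - - \frac{64}{3}\right) = 7 \left(\frac{10}{9} + \frac{64}{3}\right) = 7 \cdot \frac{202}{9} = \frac{1414}{9}$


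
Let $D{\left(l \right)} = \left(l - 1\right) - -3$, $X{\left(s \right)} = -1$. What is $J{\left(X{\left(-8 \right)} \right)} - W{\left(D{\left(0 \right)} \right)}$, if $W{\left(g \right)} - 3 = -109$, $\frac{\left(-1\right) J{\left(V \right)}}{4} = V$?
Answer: $110$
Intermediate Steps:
$J{\left(V \right)} = - 4 V$
$D{\left(l \right)} = 2 + l$ ($D{\left(l \right)} = \left(-1 + l\right) + 3 = 2 + l$)
$W{\left(g \right)} = -106$ ($W{\left(g \right)} = 3 - 109 = -106$)
$J{\left(X{\left(-8 \right)} \right)} - W{\left(D{\left(0 \right)} \right)} = \left(-4\right) \left(-1\right) - -106 = 4 + 106 = 110$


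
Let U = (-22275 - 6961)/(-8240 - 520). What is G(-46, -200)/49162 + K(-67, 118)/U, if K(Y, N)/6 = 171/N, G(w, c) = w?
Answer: 27606097757/10600089211 ≈ 2.6043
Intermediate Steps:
K(Y, N) = 1026/N (K(Y, N) = 6*(171/N) = 1026/N)
U = 7309/2190 (U = -29236/(-8760) = -29236*(-1/8760) = 7309/2190 ≈ 3.3374)
G(-46, -200)/49162 + K(-67, 118)/U = -46/49162 + (1026/118)/(7309/2190) = -46*1/49162 + (1026*(1/118))*(2190/7309) = -23/24581 + (513/59)*(2190/7309) = -23/24581 + 1123470/431231 = 27606097757/10600089211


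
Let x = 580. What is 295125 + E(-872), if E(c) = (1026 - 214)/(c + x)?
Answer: 21543922/73 ≈ 2.9512e+5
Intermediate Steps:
E(c) = 812/(580 + c) (E(c) = (1026 - 214)/(c + 580) = 812/(580 + c))
295125 + E(-872) = 295125 + 812/(580 - 872) = 295125 + 812/(-292) = 295125 + 812*(-1/292) = 295125 - 203/73 = 21543922/73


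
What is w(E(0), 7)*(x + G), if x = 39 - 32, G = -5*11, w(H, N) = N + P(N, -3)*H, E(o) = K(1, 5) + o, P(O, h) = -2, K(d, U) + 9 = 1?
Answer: -1104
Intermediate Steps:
K(d, U) = -8 (K(d, U) = -9 + 1 = -8)
E(o) = -8 + o
w(H, N) = N - 2*H
G = -55
x = 7
w(E(0), 7)*(x + G) = (7 - 2*(-8 + 0))*(7 - 55) = (7 - 2*(-8))*(-48) = (7 + 16)*(-48) = 23*(-48) = -1104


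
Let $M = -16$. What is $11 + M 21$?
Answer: $-325$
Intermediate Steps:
$11 + M 21 = 11 - 336 = -325$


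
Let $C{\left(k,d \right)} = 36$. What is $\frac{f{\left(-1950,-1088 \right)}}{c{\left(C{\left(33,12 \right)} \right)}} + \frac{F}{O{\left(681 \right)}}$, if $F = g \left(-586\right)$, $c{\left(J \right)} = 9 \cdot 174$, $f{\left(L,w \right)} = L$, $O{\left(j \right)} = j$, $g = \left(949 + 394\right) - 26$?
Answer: $- \frac{67217069}{59247} \approx -1134.5$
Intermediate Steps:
$g = 1317$ ($g = 1343 - 26 = 1317$)
$c{\left(J \right)} = 1566$
$F = -771762$ ($F = 1317 \left(-586\right) = -771762$)
$\frac{f{\left(-1950,-1088 \right)}}{c{\left(C{\left(33,12 \right)} \right)}} + \frac{F}{O{\left(681 \right)}} = - \frac{1950}{1566} - \frac{771762}{681} = \left(-1950\right) \frac{1}{1566} - \frac{257254}{227} = - \frac{325}{261} - \frac{257254}{227} = - \frac{67217069}{59247}$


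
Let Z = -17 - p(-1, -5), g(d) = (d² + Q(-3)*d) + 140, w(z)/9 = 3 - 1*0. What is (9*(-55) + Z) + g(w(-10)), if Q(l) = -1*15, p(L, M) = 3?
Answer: -51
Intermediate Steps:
w(z) = 27 (w(z) = 9*(3 - 1*0) = 9*(3 + 0) = 9*3 = 27)
Q(l) = -15
g(d) = 140 + d² - 15*d (g(d) = (d² - 15*d) + 140 = 140 + d² - 15*d)
Z = -20 (Z = -17 - 1*3 = -17 - 3 = -20)
(9*(-55) + Z) + g(w(-10)) = (9*(-55) - 20) + (140 + 27² - 15*27) = (-495 - 20) + (140 + 729 - 405) = -515 + 464 = -51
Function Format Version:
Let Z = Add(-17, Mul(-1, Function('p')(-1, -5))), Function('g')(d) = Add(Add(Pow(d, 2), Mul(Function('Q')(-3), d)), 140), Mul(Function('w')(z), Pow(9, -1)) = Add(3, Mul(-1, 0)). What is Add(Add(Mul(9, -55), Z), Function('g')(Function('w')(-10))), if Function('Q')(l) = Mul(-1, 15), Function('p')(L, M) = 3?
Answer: -51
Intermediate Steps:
Function('w')(z) = 27 (Function('w')(z) = Mul(9, Add(3, Mul(-1, 0))) = Mul(9, Add(3, 0)) = Mul(9, 3) = 27)
Function('Q')(l) = -15
Function('g')(d) = Add(140, Pow(d, 2), Mul(-15, d)) (Function('g')(d) = Add(Add(Pow(d, 2), Mul(-15, d)), 140) = Add(140, Pow(d, 2), Mul(-15, d)))
Z = -20 (Z = Add(-17, Mul(-1, 3)) = Add(-17, -3) = -20)
Add(Add(Mul(9, -55), Z), Function('g')(Function('w')(-10))) = Add(Add(Mul(9, -55), -20), Add(140, Pow(27, 2), Mul(-15, 27))) = Add(Add(-495, -20), Add(140, 729, -405)) = Add(-515, 464) = -51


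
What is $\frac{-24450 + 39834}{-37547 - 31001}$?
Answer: $- \frac{3846}{17137} \approx -0.22443$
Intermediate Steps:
$\frac{-24450 + 39834}{-37547 - 31001} = \frac{15384}{-68548} = 15384 \left(- \frac{1}{68548}\right) = - \frac{3846}{17137}$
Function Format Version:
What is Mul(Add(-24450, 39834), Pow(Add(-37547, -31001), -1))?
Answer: Rational(-3846, 17137) ≈ -0.22443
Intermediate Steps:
Mul(Add(-24450, 39834), Pow(Add(-37547, -31001), -1)) = Mul(15384, Pow(-68548, -1)) = Mul(15384, Rational(-1, 68548)) = Rational(-3846, 17137)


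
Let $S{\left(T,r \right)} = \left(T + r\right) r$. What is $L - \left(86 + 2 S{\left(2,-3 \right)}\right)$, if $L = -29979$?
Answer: $-30071$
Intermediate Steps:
$S{\left(T,r \right)} = r \left(T + r\right)$
$L - \left(86 + 2 S{\left(2,-3 \right)}\right) = -29979 - \left(86 + 2 \left(- 3 \left(2 - 3\right)\right)\right) = -29979 - \left(86 + 2 \left(\left(-3\right) \left(-1\right)\right)\right) = -29979 - 92 = -30071$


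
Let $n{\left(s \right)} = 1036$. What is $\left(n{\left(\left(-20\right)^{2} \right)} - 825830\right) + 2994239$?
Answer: $2169445$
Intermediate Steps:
$\left(n{\left(\left(-20\right)^{2} \right)} - 825830\right) + 2994239 = \left(1036 - 825830\right) + 2994239 = -824794 + 2994239 = 2169445$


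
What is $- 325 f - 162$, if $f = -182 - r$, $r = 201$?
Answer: $124313$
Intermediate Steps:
$f = -383$ ($f = -182 - 201 = -383$)
$- 325 f - 162 = \left(-325\right) \left(-383\right) - 162 = 124475 - 162 = 124313$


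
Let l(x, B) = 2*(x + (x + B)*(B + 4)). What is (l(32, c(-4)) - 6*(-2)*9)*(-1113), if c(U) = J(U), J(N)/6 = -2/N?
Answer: -736806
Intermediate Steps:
J(N) = -12/N (J(N) = 6*(-2/N) = -12/N)
c(U) = -12/U
l(x, B) = 2*x + 2*(4 + B)*(B + x) (l(x, B) = 2*(x + (B + x)*(4 + B)) = 2*(x + (4 + B)*(B + x)) = 2*x + 2*(4 + B)*(B + x))
(l(32, c(-4)) - 6*(-2)*9)*(-1113) = ((2*(-12/(-4))² + 8*(-12/(-4)) + 10*32 + 2*(-12/(-4))*32) - 6*(-2)*9)*(-1113) = ((2*(-12*(-¼))² + 8*(-12*(-¼)) + 320 + 2*(-12*(-¼))*32) + 12*9)*(-1113) = ((2*3² + 8*3 + 320 + 2*3*32) + 108)*(-1113) = ((2*9 + 24 + 320 + 192) + 108)*(-1113) = ((18 + 24 + 320 + 192) + 108)*(-1113) = (554 + 108)*(-1113) = 662*(-1113) = -736806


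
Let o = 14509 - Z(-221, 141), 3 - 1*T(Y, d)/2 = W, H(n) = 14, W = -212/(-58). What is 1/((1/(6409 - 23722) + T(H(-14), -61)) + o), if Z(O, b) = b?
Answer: 17313/248730497 ≈ 6.9605e-5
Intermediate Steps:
W = 106/29 (W = -212*(-1/58) = 106/29 ≈ 3.6552)
T(Y, d) = -38/29 (T(Y, d) = 6 - 2*106/29 = 6 - 212/29 = -38/29)
o = 14368 (o = 14509 - 1*141 = 14509 - 141 = 14368)
1/((1/(6409 - 23722) + T(H(-14), -61)) + o) = 1/((1/(6409 - 23722) - 38/29) + 14368) = 1/((1/(-17313) - 38/29) + 14368) = 1/((-1/17313 - 38/29) + 14368) = 1/(-22687/17313 + 14368) = 1/(248730497/17313) = 17313/248730497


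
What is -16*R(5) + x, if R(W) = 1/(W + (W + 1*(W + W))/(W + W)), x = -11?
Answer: -175/13 ≈ -13.462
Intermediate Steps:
R(W) = 1/(3/2 + W) (R(W) = 1/(W + (W + 1*(2*W))/((2*W))) = 1/(W + (W + 2*W)*(1/(2*W))) = 1/(W + (3*W)*(1/(2*W))) = 1/(W + 3/2) = 1/(3/2 + W))
-16*R(5) + x = -32/(3 + 2*5) - 11 = -32/(3 + 10) - 11 = -32/13 - 11 = -175/13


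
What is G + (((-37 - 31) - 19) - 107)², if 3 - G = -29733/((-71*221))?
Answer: 34739048/923 ≈ 37637.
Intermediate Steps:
G = 1020/923 (G = 3 - (-29733)/((-71*221)) = 3 - (-29733)/(-15691) = 3 - (-29733)*(-1)/15691 = 3 - 1*1749/923 = 3 - 1749/923 = 1020/923 ≈ 1.1051)
G + (((-37 - 31) - 19) - 107)² = 1020/923 + (((-37 - 31) - 19) - 107)² = 1020/923 + ((-68 - 19) - 107)² = 1020/923 + (-87 - 107)² = 1020/923 + (-194)² = 1020/923 + 37636 = 34739048/923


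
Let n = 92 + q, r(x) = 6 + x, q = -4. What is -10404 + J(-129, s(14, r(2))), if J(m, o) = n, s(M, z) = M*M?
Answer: -10316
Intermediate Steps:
s(M, z) = M**2
n = 88 (n = 92 - 4 = 88)
J(m, o) = 88
-10404 + J(-129, s(14, r(2))) = -10404 + 88 = -10316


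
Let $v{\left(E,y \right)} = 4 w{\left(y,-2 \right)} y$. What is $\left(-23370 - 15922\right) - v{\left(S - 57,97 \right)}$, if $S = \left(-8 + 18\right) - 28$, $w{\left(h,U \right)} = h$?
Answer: $-76928$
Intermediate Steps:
$S = -18$ ($S = 10 - 28 = -18$)
$v{\left(E,y \right)} = 4 y^{2}$ ($v{\left(E,y \right)} = 4 y y = 4 y^{2}$)
$\left(-23370 - 15922\right) - v{\left(S - 57,97 \right)} = \left(-23370 - 15922\right) - 4 \cdot 97^{2} = -39292 - 4 \cdot 9409 = -39292 - 37636 = -76928$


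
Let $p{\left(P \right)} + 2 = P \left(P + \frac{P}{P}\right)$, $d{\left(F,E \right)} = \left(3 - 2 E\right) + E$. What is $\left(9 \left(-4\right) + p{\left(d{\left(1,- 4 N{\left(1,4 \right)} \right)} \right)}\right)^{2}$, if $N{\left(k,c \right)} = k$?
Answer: $324$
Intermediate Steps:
$d{\left(F,E \right)} = 3 - E$
$p{\left(P \right)} = -2 + P \left(1 + P\right)$ ($p{\left(P \right)} = -2 + P \left(P + \frac{P}{P}\right) = -2 + P \left(P + 1\right) = -2 + P \left(1 + P\right)$)
$\left(9 \left(-4\right) + p{\left(d{\left(1,- 4 N{\left(1,4 \right)} \right)} \right)}\right)^{2} = \left(9 \left(-4\right) - \left(-1 - 4 - \left(3 - \left(-4\right) 1\right)^{2}\right)\right)^{2} = \left(-36 + \left(-2 + \left(3 - -4\right) + \left(3 - -4\right)^{2}\right)\right)^{2} = \left(-36 + \left(-2 + \left(3 + 4\right) + \left(3 + 4\right)^{2}\right)\right)^{2} = \left(-36 + \left(-2 + 7 + 7^{2}\right)\right)^{2} = \left(-36 + \left(-2 + 7 + 49\right)\right)^{2} = \left(-36 + 54\right)^{2} = 18^{2} = 324$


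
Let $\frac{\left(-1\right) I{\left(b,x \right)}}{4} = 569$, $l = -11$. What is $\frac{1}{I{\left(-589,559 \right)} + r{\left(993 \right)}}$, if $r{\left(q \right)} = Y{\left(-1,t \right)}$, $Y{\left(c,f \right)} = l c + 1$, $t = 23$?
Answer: $- \frac{1}{2264} \approx -0.0004417$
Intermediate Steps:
$I{\left(b,x \right)} = -2276$ ($I{\left(b,x \right)} = \left(-4\right) 569 = -2276$)
$Y{\left(c,f \right)} = 1 - 11 c$ ($Y{\left(c,f \right)} = - 11 c + 1 = 1 - 11 c$)
$r{\left(q \right)} = 12$ ($r{\left(q \right)} = 1 - -11 = 1 + 11 = 12$)
$\frac{1}{I{\left(-589,559 \right)} + r{\left(993 \right)}} = \frac{1}{-2276 + 12} = \frac{1}{-2264} = - \frac{1}{2264}$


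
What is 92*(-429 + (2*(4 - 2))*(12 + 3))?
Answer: -33948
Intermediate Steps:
92*(-429 + (2*(4 - 2))*(12 + 3)) = 92*(-429 + (2*2)*15) = 92*(-429 + 4*15) = 92*(-429 + 60) = 92*(-369) = -33948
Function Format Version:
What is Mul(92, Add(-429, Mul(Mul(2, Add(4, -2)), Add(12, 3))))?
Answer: -33948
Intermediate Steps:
Mul(92, Add(-429, Mul(Mul(2, Add(4, -2)), Add(12, 3)))) = Mul(92, Add(-429, Mul(Mul(2, 2), 15))) = Mul(92, Add(-429, Mul(4, 15))) = Mul(92, Add(-429, 60)) = Mul(92, -369) = -33948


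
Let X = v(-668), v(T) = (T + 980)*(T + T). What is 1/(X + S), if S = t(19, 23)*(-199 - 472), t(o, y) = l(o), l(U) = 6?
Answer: -1/420858 ≈ -2.3761e-6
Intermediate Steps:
t(o, y) = 6
v(T) = 2*T*(980 + T) (v(T) = (980 + T)*(2*T) = 2*T*(980 + T))
S = -4026 (S = 6*(-199 - 472) = 6*(-671) = -4026)
X = -416832 (X = 2*(-668)*(980 - 668) = 2*(-668)*312 = -416832)
1/(X + S) = 1/(-416832 - 4026) = 1/(-420858) = -1/420858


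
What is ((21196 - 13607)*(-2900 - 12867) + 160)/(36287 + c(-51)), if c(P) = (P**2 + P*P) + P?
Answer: -119655603/41438 ≈ -2887.6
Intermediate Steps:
c(P) = P + 2*P**2 (c(P) = (P**2 + P**2) + P = 2*P**2 + P = P + 2*P**2)
((21196 - 13607)*(-2900 - 12867) + 160)/(36287 + c(-51)) = ((21196 - 13607)*(-2900 - 12867) + 160)/(36287 - 51*(1 + 2*(-51))) = (7589*(-15767) + 160)/(36287 - 51*(1 - 102)) = (-119655763 + 160)/(36287 - 51*(-101)) = -119655603/(36287 + 5151) = -119655603/41438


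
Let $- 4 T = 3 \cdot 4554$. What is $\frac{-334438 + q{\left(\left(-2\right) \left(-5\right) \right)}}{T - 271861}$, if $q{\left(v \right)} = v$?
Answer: $\frac{668856}{550553} \approx 1.2149$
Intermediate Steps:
$T = - \frac{6831}{2}$ ($T = - \frac{3 \cdot 4554}{4} = \left(- \frac{1}{4}\right) 13662 = - \frac{6831}{2} \approx -3415.5$)
$\frac{-334438 + q{\left(\left(-2\right) \left(-5\right) \right)}}{T - 271861} = \frac{-334438 - -10}{- \frac{6831}{2} - 271861} = \frac{-334438 + 10}{- \frac{550553}{2}} = \left(-334428\right) \left(- \frac{2}{550553}\right) = \frac{668856}{550553}$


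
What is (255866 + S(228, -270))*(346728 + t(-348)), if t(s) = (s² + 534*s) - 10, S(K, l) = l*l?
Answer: 92708724340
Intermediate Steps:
S(K, l) = l²
t(s) = -10 + s² + 534*s
(255866 + S(228, -270))*(346728 + t(-348)) = (255866 + (-270)²)*(346728 + (-10 + (-348)² + 534*(-348))) = (255866 + 72900)*(346728 + (-10 + 121104 - 185832)) = 328766*(346728 - 64738) = 328766*281990 = 92708724340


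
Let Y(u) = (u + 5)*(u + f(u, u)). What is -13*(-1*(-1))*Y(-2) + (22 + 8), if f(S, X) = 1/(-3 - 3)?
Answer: 229/2 ≈ 114.50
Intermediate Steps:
f(S, X) = -⅙ (f(S, X) = 1/(-6) = -⅙)
Y(u) = (5 + u)*(-⅙ + u) (Y(u) = (u + 5)*(u - ⅙) = (5 + u)*(-⅙ + u))
-13*(-1*(-1))*Y(-2) + (22 + 8) = -13*(-1*(-1))*(-⅚ + (-2)² + (29/6)*(-2)) + (22 + 8) = -13*(-⅚ + 4 - 29/3) + 30 = -13*(-13)/2 + 30 = -13*(-13/2) + 30 = 169/2 + 30 = 229/2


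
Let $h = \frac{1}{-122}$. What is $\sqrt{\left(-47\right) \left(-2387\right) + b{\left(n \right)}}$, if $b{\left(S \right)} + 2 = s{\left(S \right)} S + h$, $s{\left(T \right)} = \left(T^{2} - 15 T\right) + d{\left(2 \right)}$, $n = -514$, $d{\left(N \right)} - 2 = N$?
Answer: $\frac{i \sqrt{2078543946974}}{122} \approx 11817.0 i$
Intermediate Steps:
$d{\left(N \right)} = 2 + N$
$s{\left(T \right)} = 4 + T^{2} - 15 T$ ($s{\left(T \right)} = \left(T^{2} - 15 T\right) + \left(2 + 2\right) = \left(T^{2} - 15 T\right) + 4 = 4 + T^{2} - 15 T$)
$h = - \frac{1}{122} \approx -0.0081967$
$b{\left(S \right)} = - \frac{245}{122} + S \left(4 + S^{2} - 15 S\right)$ ($b{\left(S \right)} = -2 + \left(\left(4 + S^{2} - 15 S\right) S - \frac{1}{122}\right) = -2 + \left(S \left(4 + S^{2} - 15 S\right) - \frac{1}{122}\right) = -2 + \left(- \frac{1}{122} + S \left(4 + S^{2} - 15 S\right)\right) = - \frac{245}{122} + S \left(4 + S^{2} - 15 S\right)$)
$\sqrt{\left(-47\right) \left(-2387\right) + b{\left(n \right)}} = \sqrt{\left(-47\right) \left(-2387\right) - \left(\frac{245}{122} + 514 \left(4 + \left(-514\right)^{2} - -7710\right)\right)} = \sqrt{112189 - \left(\frac{245}{122} + 514 \left(4 + 264196 + 7710\right)\right)} = \sqrt{112189 - \frac{17050932525}{122}} = \sqrt{- \frac{17037245467}{122}} = \frac{i \sqrt{2078543946974}}{122}$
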